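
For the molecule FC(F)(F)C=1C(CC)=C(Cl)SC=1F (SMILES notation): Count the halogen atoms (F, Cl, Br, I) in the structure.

5

Halogen atoms appear at heavy-atom positions 1, 3, 4, 10, 13 (1×Cl, 4×F).
Halogen count: 5.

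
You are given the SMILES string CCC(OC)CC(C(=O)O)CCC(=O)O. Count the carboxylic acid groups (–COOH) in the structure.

The carboxylic acid motif appears at heavy-atom positions 8, 13 in the SMILES.
Other groups present: 1 ether.
Carboxylic acid count: 2.

2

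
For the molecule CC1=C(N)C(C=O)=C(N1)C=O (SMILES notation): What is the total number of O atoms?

Scan the SMILES for O atoms (remember two-letter symbols like Cl and Br are single atoms).
Oxygen count: 2.

2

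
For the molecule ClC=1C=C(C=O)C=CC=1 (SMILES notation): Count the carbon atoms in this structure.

Count every carbon token in the SMILES (each C, including those in ring-closure positions and inside branches).
Carbon count: 7.

7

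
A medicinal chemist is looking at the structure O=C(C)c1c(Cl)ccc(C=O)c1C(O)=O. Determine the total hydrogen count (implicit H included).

7

Walk through each heavy atom and fill implicit hydrogens from standard valence (C 4, N 3, O 2, S 2, halogen 1); for lowercase aromatic atoms, an aromatic c carries 1 H when it has two neighbours and 0 H with three, and aromatic n carries 0 H:
  atom 1: O, bond orders sum to 2 (valence 2) → 0 H
  atom 2: C, bond orders sum to 4 (valence 4) → 0 H
  atom 3: C, bond orders sum to 1 (valence 4) → 3 H
  atom 4: aromatic c, 3 neighbours → 0 H
  atom 5: aromatic c, 3 neighbours → 0 H
  atom 6: Cl (halogen, monovalent) → 0 H
  atom 7: aromatic c, 2 neighbours → 1 H
  atom 8: aromatic c, 2 neighbours → 1 H
  atom 9: aromatic c, 3 neighbours → 0 H
  atom 10: C, bond orders sum to 3 (valence 4) → 1 H
  atom 11: O, bond orders sum to 2 (valence 2) → 0 H
  atom 12: aromatic c, 3 neighbours → 0 H
  atom 13: C, bond orders sum to 4 (valence 4) → 0 H
  atom 14: O, bond orders sum to 1 (valence 2) → 1 H
  atom 15: O, bond orders sum to 2 (valence 2) → 0 H
Total hydrogens: 7.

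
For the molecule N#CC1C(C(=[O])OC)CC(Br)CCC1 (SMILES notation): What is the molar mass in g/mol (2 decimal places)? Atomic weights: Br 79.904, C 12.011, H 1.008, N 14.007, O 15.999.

First, the molecular formula is C10H14BrNO2 (counting implicit H from valence).
  Br: 1 × 79.904 = 79.904
  C: 10 × 12.011 = 120.110
  H: 14 × 1.008 = 14.112
  N: 1 × 14.007 = 14.007
  O: 2 × 15.999 = 31.998
Sum: 1×79.904 + 10×12.011 + 14×1.008 + 1×14.007 + 2×15.999 = 260.131 → 260.13 g/mol.

260.13 g/mol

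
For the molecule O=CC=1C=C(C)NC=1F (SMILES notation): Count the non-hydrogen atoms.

9

Every atom symbol written in the SMILES (organic subset) is one heavy atom; implicit H are not written.
Heavy atoms by element → C:6, F:1, N:1, O:1.
Total: 9.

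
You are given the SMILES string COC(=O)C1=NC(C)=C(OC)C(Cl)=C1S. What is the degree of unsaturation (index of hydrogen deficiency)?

Degree of unsaturation = (number of rings) + (number of π bonds).
Ring closures in the SMILES: 1.
π bonds: 4 double bonds (each 1 DoU) → 4 DoU from unsaturation.
Total DoU = 1 + 4 = 5.

5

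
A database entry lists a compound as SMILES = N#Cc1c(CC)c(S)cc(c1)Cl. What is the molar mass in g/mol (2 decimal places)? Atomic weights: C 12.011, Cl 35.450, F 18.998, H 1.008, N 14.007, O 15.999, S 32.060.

197.68 g/mol

First, the molecular formula is C9H8ClNS (counting implicit H from valence).
  C: 9 × 12.011 = 108.099
  Cl: 1 × 35.450 = 35.450
  H: 8 × 1.008 = 8.064
  N: 1 × 14.007 = 14.007
  S: 1 × 32.060 = 32.060
Sum: 9×12.011 + 1×35.450 + 8×1.008 + 1×14.007 + 1×32.060 = 197.680 → 197.68 g/mol.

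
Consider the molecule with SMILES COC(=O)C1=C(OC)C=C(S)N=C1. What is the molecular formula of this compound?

C8H9NO3S

Walk through each heavy atom and fill implicit hydrogens from standard valence (C 4, N 3, O 2, S 2, halogen 1):
  atom 1: C, bond orders sum to 1 (valence 4) → 3 H
  atom 2: O, bond orders sum to 2 (valence 2) → 0 H
  atom 3: C, bond orders sum to 4 (valence 4) → 0 H
  atom 4: O, bond orders sum to 2 (valence 2) → 0 H
  atom 5: C, bond orders sum to 4 (valence 4) → 0 H
  atom 6: C, bond orders sum to 4 (valence 4) → 0 H
  atom 7: O, bond orders sum to 2 (valence 2) → 0 H
  atom 8: C, bond orders sum to 1 (valence 4) → 3 H
  atom 9: C, bond orders sum to 3 (valence 4) → 1 H
  atom 10: C, bond orders sum to 4 (valence 4) → 0 H
  atom 11: S, bond orders sum to 1 (valence 2) → 1 H
  atom 12: N, bond orders sum to 3 (valence 3) → 0 H
  atom 13: C, bond orders sum to 3 (valence 4) → 1 H
Totals → C:8, H:9, N:1, O:3, S:1.
In Hill order: C8H9NO3S.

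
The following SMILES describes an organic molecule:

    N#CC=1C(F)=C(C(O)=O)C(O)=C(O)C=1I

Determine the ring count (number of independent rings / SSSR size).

1

In SMILES, each pair of matching ring-closure digits denotes one ring-closing bond; the number of such bonds equals the number of independent rings.
Ring-closure bonds here: 1.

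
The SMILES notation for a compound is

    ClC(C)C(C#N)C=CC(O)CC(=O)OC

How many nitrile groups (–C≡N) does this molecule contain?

The nitrile motif appears at heavy-atom position 5 in the SMILES.
Other groups present: 1 alkene, 1 ester, 1 hydroxyl.
Nitrile count: 1.

1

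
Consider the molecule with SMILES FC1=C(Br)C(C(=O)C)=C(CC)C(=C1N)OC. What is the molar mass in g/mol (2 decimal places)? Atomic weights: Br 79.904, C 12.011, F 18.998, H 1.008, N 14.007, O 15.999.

290.13 g/mol

First, the molecular formula is C11H13BrFNO2 (counting implicit H from valence).
  Br: 1 × 79.904 = 79.904
  C: 11 × 12.011 = 132.121
  F: 1 × 18.998 = 18.998
  H: 13 × 1.008 = 13.104
  N: 1 × 14.007 = 14.007
  O: 2 × 15.999 = 31.998
Sum: 1×79.904 + 11×12.011 + 1×18.998 + 13×1.008 + 1×14.007 + 2×15.999 = 290.132 → 290.13 g/mol.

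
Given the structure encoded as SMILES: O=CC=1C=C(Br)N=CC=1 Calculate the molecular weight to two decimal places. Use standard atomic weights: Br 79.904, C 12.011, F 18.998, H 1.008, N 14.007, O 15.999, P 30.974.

First, the molecular formula is C6H4BrNO (counting implicit H from valence).
  Br: 1 × 79.904 = 79.904
  C: 6 × 12.011 = 72.066
  H: 4 × 1.008 = 4.032
  N: 1 × 14.007 = 14.007
  O: 1 × 15.999 = 15.999
Sum: 1×79.904 + 6×12.011 + 4×1.008 + 1×14.007 + 1×15.999 = 186.008 → 186.01 g/mol.

186.01 g/mol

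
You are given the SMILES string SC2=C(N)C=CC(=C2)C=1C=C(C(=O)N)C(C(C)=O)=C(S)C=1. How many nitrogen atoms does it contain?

2

Scan the SMILES for N atoms (remember two-letter symbols like Cl and Br are single atoms).
Nitrogen count: 2.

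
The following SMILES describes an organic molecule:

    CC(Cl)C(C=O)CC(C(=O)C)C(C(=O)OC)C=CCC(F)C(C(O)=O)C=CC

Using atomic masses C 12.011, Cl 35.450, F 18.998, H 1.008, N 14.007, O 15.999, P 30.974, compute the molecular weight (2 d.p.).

First, the molecular formula is C20H28ClFO6 (counting implicit H from valence).
  C: 20 × 12.011 = 240.220
  Cl: 1 × 35.450 = 35.450
  F: 1 × 18.998 = 18.998
  H: 28 × 1.008 = 28.224
  O: 6 × 15.999 = 95.994
Sum: 20×12.011 + 1×35.450 + 1×18.998 + 28×1.008 + 6×15.999 = 418.886 → 418.89 g/mol.

418.89 g/mol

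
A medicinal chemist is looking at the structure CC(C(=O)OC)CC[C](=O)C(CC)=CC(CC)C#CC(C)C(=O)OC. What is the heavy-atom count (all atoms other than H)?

Every atom symbol written in the SMILES (organic subset) is one heavy atom; implicit H are not written.
Heavy atoms by element → C:20, O:5.
Total: 25.

25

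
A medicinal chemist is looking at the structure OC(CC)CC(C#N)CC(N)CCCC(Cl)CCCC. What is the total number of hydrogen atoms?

31

Walk through each heavy atom and fill implicit hydrogens from standard valence (C 4, N 3, O 2, S 2, halogen 1):
  atom 1: O, bond orders sum to 1 (valence 2) → 1 H
  atom 2: C, bond orders sum to 3 (valence 4) → 1 H
  atom 3: C, bond orders sum to 2 (valence 4) → 2 H
  atom 4: C, bond orders sum to 1 (valence 4) → 3 H
  atom 5: C, bond orders sum to 2 (valence 4) → 2 H
  atom 6: C, bond orders sum to 3 (valence 4) → 1 H
  atom 7: C, bond orders sum to 4 (valence 4) → 0 H
  atom 8: N, bond orders sum to 3 (valence 3) → 0 H
  atom 9: C, bond orders sum to 2 (valence 4) → 2 H
  atom 10: C, bond orders sum to 3 (valence 4) → 1 H
  atom 11: N, bond orders sum to 1 (valence 3) → 2 H
  atom 12: C, bond orders sum to 2 (valence 4) → 2 H
  atom 13: C, bond orders sum to 2 (valence 4) → 2 H
  atom 14: C, bond orders sum to 2 (valence 4) → 2 H
  atom 15: C, bond orders sum to 3 (valence 4) → 1 H
  atom 16: Cl (halogen, monovalent) → 0 H
  atom 17: C, bond orders sum to 2 (valence 4) → 2 H
  atom 18: C, bond orders sum to 2 (valence 4) → 2 H
  atom 19: C, bond orders sum to 2 (valence 4) → 2 H
  atom 20: C, bond orders sum to 1 (valence 4) → 3 H
Total hydrogens: 31.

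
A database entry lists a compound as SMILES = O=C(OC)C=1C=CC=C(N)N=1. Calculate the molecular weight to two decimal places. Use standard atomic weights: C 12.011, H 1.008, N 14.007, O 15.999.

First, the molecular formula is C7H8N2O2 (counting implicit H from valence).
  C: 7 × 12.011 = 84.077
  H: 8 × 1.008 = 8.064
  N: 2 × 14.007 = 28.014
  O: 2 × 15.999 = 31.998
Sum: 7×12.011 + 8×1.008 + 2×14.007 + 2×15.999 = 152.153 → 152.15 g/mol.

152.15 g/mol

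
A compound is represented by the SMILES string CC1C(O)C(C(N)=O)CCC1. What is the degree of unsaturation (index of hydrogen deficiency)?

2

Molecular formula: C8H15NO2.
DoU = (2C + 2 + N − H − X) / 2, where X is the halogen count and O/S are ignored.
    = (2·8 + 2 + 1 − 15 − 0) / 2 = 4 / 2 = 2.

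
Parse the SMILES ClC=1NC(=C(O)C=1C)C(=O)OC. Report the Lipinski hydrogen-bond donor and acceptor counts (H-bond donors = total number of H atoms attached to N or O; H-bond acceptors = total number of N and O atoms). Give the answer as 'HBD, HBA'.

2, 4

Donors: find every N or O and count the H atoms it carries.
  atom 3 (N): bond orders sum to 2 → 1 H
  atom 6 (O): bond orders sum to 1 → 1 H
  atom 10 (O): bond orders sum to 2 → 0 H
  atom 11 (O): bond orders sum to 2 → 0 H
Lipinski HBD = 2.
Acceptors: N atoms = 1, O atoms = 3 → HBA = 4.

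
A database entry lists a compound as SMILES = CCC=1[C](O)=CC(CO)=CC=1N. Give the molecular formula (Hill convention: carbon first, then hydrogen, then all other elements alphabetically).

Walk through each heavy atom and fill implicit hydrogens from standard valence (C 4, N 3, O 2, S 2, halogen 1):
  atom 1: C, bond orders sum to 1 (valence 4) → 3 H
  atom 2: C, bond orders sum to 2 (valence 4) → 2 H
  atom 3: C, bond orders sum to 4 (valence 4) → 0 H
  atom 4: C with explicit H count 0
  atom 5: O, bond orders sum to 1 (valence 2) → 1 H
  atom 6: C, bond orders sum to 3 (valence 4) → 1 H
  atom 7: C, bond orders sum to 4 (valence 4) → 0 H
  atom 8: C, bond orders sum to 2 (valence 4) → 2 H
  atom 9: O, bond orders sum to 1 (valence 2) → 1 H
  atom 10: C, bond orders sum to 3 (valence 4) → 1 H
  atom 11: C, bond orders sum to 4 (valence 4) → 0 H
  atom 12: N, bond orders sum to 1 (valence 3) → 2 H
Totals → C:9, H:13, N:1, O:2.

C9H13NO2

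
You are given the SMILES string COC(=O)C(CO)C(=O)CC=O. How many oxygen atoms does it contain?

Scan the SMILES for O atoms (remember two-letter symbols like Cl and Br are single atoms).
Oxygen count: 5.

5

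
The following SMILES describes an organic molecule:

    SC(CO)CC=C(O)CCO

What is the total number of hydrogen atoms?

Walk through each heavy atom and fill implicit hydrogens from standard valence (C 4, N 3, O 2, S 2, halogen 1):
  atom 1: S, bond orders sum to 1 (valence 2) → 1 H
  atom 2: C, bond orders sum to 3 (valence 4) → 1 H
  atom 3: C, bond orders sum to 2 (valence 4) → 2 H
  atom 4: O, bond orders sum to 1 (valence 2) → 1 H
  atom 5: C, bond orders sum to 2 (valence 4) → 2 H
  atom 6: C, bond orders sum to 3 (valence 4) → 1 H
  atom 7: C, bond orders sum to 4 (valence 4) → 0 H
  atom 8: O, bond orders sum to 1 (valence 2) → 1 H
  atom 9: C, bond orders sum to 2 (valence 4) → 2 H
  atom 10: C, bond orders sum to 2 (valence 4) → 2 H
  atom 11: O, bond orders sum to 1 (valence 2) → 1 H
Total hydrogens: 14.

14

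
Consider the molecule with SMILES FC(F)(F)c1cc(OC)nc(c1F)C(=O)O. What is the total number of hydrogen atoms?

5

Walk through each heavy atom and fill implicit hydrogens from standard valence (C 4, N 3, O 2, S 2, halogen 1); for lowercase aromatic atoms, an aromatic c carries 1 H when it has two neighbours and 0 H with three, and aromatic n carries 0 H:
  atom 1: F (halogen, monovalent) → 0 H
  atom 2: C, bond orders sum to 4 (valence 4) → 0 H
  atom 3: F (halogen, monovalent) → 0 H
  atom 4: F (halogen, monovalent) → 0 H
  atom 5: aromatic c, 3 neighbours → 0 H
  atom 6: aromatic c, 2 neighbours → 1 H
  atom 7: aromatic c, 3 neighbours → 0 H
  atom 8: O, bond orders sum to 2 (valence 2) → 0 H
  atom 9: C, bond orders sum to 1 (valence 4) → 3 H
  atom 10: aromatic n, 2 neighbours → 0 H
  atom 11: aromatic c, 3 neighbours → 0 H
  atom 12: aromatic c, 3 neighbours → 0 H
  atom 13: F (halogen, monovalent) → 0 H
  atom 14: C, bond orders sum to 4 (valence 4) → 0 H
  atom 15: O, bond orders sum to 2 (valence 2) → 0 H
  atom 16: O, bond orders sum to 1 (valence 2) → 1 H
Total hydrogens: 5.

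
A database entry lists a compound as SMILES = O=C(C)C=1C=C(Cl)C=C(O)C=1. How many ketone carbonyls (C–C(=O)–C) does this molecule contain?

1

The ketone motif appears at heavy-atom position 2 in the SMILES.
Other groups present: 1 hydroxyl.
Ketone count: 1.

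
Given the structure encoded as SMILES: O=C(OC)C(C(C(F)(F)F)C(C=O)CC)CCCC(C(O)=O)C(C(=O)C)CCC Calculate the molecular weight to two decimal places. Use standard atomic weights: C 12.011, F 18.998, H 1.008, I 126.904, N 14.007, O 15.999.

424.46 g/mol

First, the molecular formula is C20H31F3O6 (counting implicit H from valence).
  C: 20 × 12.011 = 240.220
  F: 3 × 18.998 = 56.994
  H: 31 × 1.008 = 31.248
  O: 6 × 15.999 = 95.994
Sum: 20×12.011 + 3×18.998 + 31×1.008 + 6×15.999 = 424.456 → 424.46 g/mol.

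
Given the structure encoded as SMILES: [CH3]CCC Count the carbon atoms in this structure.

Count every carbon token in the SMILES (each C, including those in ring-closure positions and inside branches).
Carbon count: 4.

4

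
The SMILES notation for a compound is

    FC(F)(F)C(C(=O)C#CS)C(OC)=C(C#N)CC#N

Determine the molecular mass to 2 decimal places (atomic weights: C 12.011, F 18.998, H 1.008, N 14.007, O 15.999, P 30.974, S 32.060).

First, the molecular formula is C11H7F3N2O2S (counting implicit H from valence).
  C: 11 × 12.011 = 132.121
  F: 3 × 18.998 = 56.994
  H: 7 × 1.008 = 7.056
  N: 2 × 14.007 = 28.014
  O: 2 × 15.999 = 31.998
  S: 1 × 32.060 = 32.060
Sum: 11×12.011 + 3×18.998 + 7×1.008 + 2×14.007 + 2×15.999 + 1×32.060 = 288.243 → 288.24 g/mol.

288.24 g/mol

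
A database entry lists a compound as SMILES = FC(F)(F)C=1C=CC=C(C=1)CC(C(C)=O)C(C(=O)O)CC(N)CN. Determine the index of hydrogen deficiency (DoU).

Molecular formula: C16H21F3N2O3.
DoU = (2C + 2 + N − H − X) / 2, where X is the halogen count and O/S are ignored.
    = (2·16 + 2 + 2 − 21 − 3) / 2 = 12 / 2 = 6.

6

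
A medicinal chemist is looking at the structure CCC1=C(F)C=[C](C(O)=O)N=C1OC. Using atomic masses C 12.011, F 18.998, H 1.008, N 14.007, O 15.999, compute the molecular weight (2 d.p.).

199.18 g/mol

First, the molecular formula is C9H10FNO3 (counting implicit H from valence).
  C: 9 × 12.011 = 108.099
  F: 1 × 18.998 = 18.998
  H: 10 × 1.008 = 10.080
  N: 1 × 14.007 = 14.007
  O: 3 × 15.999 = 47.997
Sum: 9×12.011 + 1×18.998 + 10×1.008 + 1×14.007 + 3×15.999 = 199.181 → 199.18 g/mol.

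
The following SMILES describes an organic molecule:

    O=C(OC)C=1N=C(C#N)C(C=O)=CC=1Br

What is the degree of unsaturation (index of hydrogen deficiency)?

8

Degree of unsaturation = (number of rings) + (number of π bonds).
Ring closures in the SMILES: 1.
π bonds: 5 double bonds (each 1 DoU), 1 triple bond (each 2 DoU) → 7 DoU from unsaturation.
Total DoU = 1 + 7 = 8.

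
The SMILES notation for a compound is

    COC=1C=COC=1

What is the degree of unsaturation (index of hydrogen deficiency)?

3

Degree of unsaturation = (number of rings) + (number of π bonds).
Ring closures in the SMILES: 1.
π bonds: 2 double bonds (each 1 DoU) → 2 DoU from unsaturation.
Total DoU = 1 + 2 = 3.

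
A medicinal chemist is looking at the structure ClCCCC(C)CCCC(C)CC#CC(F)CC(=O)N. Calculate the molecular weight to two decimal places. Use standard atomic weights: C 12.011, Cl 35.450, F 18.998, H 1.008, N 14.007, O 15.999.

303.85 g/mol

First, the molecular formula is C16H27ClFNO (counting implicit H from valence).
  C: 16 × 12.011 = 192.176
  Cl: 1 × 35.450 = 35.450
  F: 1 × 18.998 = 18.998
  H: 27 × 1.008 = 27.216
  N: 1 × 14.007 = 14.007
  O: 1 × 15.999 = 15.999
Sum: 16×12.011 + 1×35.450 + 1×18.998 + 27×1.008 + 1×14.007 + 1×15.999 = 303.846 → 303.85 g/mol.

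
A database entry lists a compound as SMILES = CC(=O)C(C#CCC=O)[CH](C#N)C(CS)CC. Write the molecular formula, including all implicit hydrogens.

Walk through each heavy atom and fill implicit hydrogens from standard valence (C 4, N 3, O 2, S 2, halogen 1):
  atom 1: C, bond orders sum to 1 (valence 4) → 3 H
  atom 2: C, bond orders sum to 4 (valence 4) → 0 H
  atom 3: O, bond orders sum to 2 (valence 2) → 0 H
  atom 4: C, bond orders sum to 3 (valence 4) → 1 H
  atom 5: C, bond orders sum to 4 (valence 4) → 0 H
  atom 6: C, bond orders sum to 4 (valence 4) → 0 H
  atom 7: C, bond orders sum to 2 (valence 4) → 2 H
  atom 8: C, bond orders sum to 3 (valence 4) → 1 H
  atom 9: O, bond orders sum to 2 (valence 2) → 0 H
  atom 10: C with explicit H count 1
  atom 11: C, bond orders sum to 4 (valence 4) → 0 H
  atom 12: N, bond orders sum to 3 (valence 3) → 0 H
  atom 13: C, bond orders sum to 3 (valence 4) → 1 H
  atom 14: C, bond orders sum to 2 (valence 4) → 2 H
  atom 15: S, bond orders sum to 1 (valence 2) → 1 H
  atom 16: C, bond orders sum to 2 (valence 4) → 2 H
  atom 17: C, bond orders sum to 1 (valence 4) → 3 H
Totals → C:13, H:17, N:1, O:2, S:1.

C13H17NO2S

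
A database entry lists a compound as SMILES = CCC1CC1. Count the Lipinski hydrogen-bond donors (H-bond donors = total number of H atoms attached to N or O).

Donors: find every N or O and count the H atoms it carries.
  (no N or O atoms present)
Lipinski HBD = 0.

0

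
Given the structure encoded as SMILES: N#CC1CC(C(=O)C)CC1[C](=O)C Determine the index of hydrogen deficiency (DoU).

5

Molecular formula: C10H13NO2.
DoU = (2C + 2 + N − H − X) / 2, where X is the halogen count and O/S are ignored.
    = (2·10 + 2 + 1 − 13 − 0) / 2 = 10 / 2 = 5.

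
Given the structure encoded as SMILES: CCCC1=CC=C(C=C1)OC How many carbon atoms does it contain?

Count every carbon token in the SMILES (each C, including those in ring-closure positions and inside branches).
Carbon count: 10.

10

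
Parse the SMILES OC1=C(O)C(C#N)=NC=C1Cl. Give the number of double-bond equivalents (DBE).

Molecular formula: C6H3ClN2O2.
DoU = (2C + 2 + N − H − X) / 2, where X is the halogen count and O/S are ignored.
    = (2·6 + 2 + 2 − 3 − 1) / 2 = 12 / 2 = 6.

6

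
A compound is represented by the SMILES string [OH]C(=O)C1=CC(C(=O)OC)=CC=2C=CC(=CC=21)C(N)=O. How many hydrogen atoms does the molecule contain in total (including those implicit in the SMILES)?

11

Walk through each heavy atom and fill implicit hydrogens from standard valence (C 4, N 3, O 2, S 2, halogen 1):
  atom 1: O with explicit H count 1
  atom 2: C, bond orders sum to 4 (valence 4) → 0 H
  atom 3: O, bond orders sum to 2 (valence 2) → 0 H
  atom 4: C, bond orders sum to 4 (valence 4) → 0 H
  atom 5: C, bond orders sum to 3 (valence 4) → 1 H
  atom 6: C, bond orders sum to 4 (valence 4) → 0 H
  atom 7: C, bond orders sum to 4 (valence 4) → 0 H
  atom 8: O, bond orders sum to 2 (valence 2) → 0 H
  atom 9: O, bond orders sum to 2 (valence 2) → 0 H
  atom 10: C, bond orders sum to 1 (valence 4) → 3 H
  atom 11: C, bond orders sum to 3 (valence 4) → 1 H
  atom 12: C, bond orders sum to 4 (valence 4) → 0 H
  atom 13: C, bond orders sum to 3 (valence 4) → 1 H
  atom 14: C, bond orders sum to 3 (valence 4) → 1 H
  atom 15: C, bond orders sum to 4 (valence 4) → 0 H
  atom 16: C, bond orders sum to 3 (valence 4) → 1 H
  atom 17: C, bond orders sum to 4 (valence 4) → 0 H
  atom 18: C, bond orders sum to 4 (valence 4) → 0 H
  atom 19: N, bond orders sum to 1 (valence 3) → 2 H
  atom 20: O, bond orders sum to 2 (valence 2) → 0 H
Total hydrogens: 11.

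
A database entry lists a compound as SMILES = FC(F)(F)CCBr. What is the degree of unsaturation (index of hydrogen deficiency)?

0

Molecular formula: C3H4BrF3.
DoU = (2C + 2 + N − H − X) / 2, where X is the halogen count and O/S are ignored.
    = (2·3 + 2 + 0 − 4 − 4) / 2 = 0 / 2 = 0.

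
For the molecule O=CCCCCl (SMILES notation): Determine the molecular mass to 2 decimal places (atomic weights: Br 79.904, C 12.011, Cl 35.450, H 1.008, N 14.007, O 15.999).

First, the molecular formula is C4H7ClO (counting implicit H from valence).
  C: 4 × 12.011 = 48.044
  Cl: 1 × 35.450 = 35.450
  H: 7 × 1.008 = 7.056
  O: 1 × 15.999 = 15.999
Sum: 4×12.011 + 1×35.450 + 7×1.008 + 1×15.999 = 106.549 → 106.55 g/mol.

106.55 g/mol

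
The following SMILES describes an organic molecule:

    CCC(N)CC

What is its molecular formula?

C5H13N

Walk through each heavy atom and fill implicit hydrogens from standard valence (C 4, N 3, O 2, S 2, halogen 1):
  atom 1: C, bond orders sum to 1 (valence 4) → 3 H
  atom 2: C, bond orders sum to 2 (valence 4) → 2 H
  atom 3: C, bond orders sum to 3 (valence 4) → 1 H
  atom 4: N, bond orders sum to 1 (valence 3) → 2 H
  atom 5: C, bond orders sum to 2 (valence 4) → 2 H
  atom 6: C, bond orders sum to 1 (valence 4) → 3 H
Totals → C:5, H:13, N:1.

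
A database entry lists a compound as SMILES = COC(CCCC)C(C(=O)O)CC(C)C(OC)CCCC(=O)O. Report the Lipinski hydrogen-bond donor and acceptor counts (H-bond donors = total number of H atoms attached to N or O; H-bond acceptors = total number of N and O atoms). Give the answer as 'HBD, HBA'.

Donors: find every N or O and count the H atoms it carries.
  atom 2 (O): bond orders sum to 2 → 0 H
  atom 10 (O): bond orders sum to 2 → 0 H
  atom 11 (O): bond orders sum to 1 → 1 H
  atom 16 (O): bond orders sum to 2 → 0 H
  atom 22 (O): bond orders sum to 2 → 0 H
  atom 23 (O): bond orders sum to 1 → 1 H
Lipinski HBD = 2.
Acceptors: N atoms = 0, O atoms = 6 → HBA = 6.

2, 6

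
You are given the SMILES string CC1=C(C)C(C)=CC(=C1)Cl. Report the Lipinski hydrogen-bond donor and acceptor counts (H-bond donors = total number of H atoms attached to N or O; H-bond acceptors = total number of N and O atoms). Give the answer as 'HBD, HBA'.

Donors: find every N or O and count the H atoms it carries.
  (no N or O atoms present)
Lipinski HBD = 0.
Acceptors: N atoms = 0, O atoms = 0 → HBA = 0.

0, 0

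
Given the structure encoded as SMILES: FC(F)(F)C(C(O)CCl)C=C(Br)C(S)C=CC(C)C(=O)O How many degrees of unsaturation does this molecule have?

3

Degree of unsaturation = (number of rings) + (number of π bonds).
Ring closures in the SMILES: 0.
π bonds: 3 double bonds (each 1 DoU) → 3 DoU from unsaturation.
Total DoU = 0 + 3 = 3.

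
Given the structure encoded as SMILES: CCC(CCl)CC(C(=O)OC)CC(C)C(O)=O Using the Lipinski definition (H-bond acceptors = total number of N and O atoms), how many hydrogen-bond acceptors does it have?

N atoms: 0; O atoms: 4.
Lipinski HBA = 0 + 4 = 4.

4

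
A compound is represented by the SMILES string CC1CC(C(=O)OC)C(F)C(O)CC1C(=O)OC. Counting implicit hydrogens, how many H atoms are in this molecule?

Walk through each heavy atom and fill implicit hydrogens from standard valence (C 4, N 3, O 2, S 2, halogen 1):
  atom 1: C, bond orders sum to 1 (valence 4) → 3 H
  atom 2: C, bond orders sum to 3 (valence 4) → 1 H
  atom 3: C, bond orders sum to 2 (valence 4) → 2 H
  atom 4: C, bond orders sum to 3 (valence 4) → 1 H
  atom 5: C, bond orders sum to 4 (valence 4) → 0 H
  atom 6: O, bond orders sum to 2 (valence 2) → 0 H
  atom 7: O, bond orders sum to 2 (valence 2) → 0 H
  atom 8: C, bond orders sum to 1 (valence 4) → 3 H
  atom 9: C, bond orders sum to 3 (valence 4) → 1 H
  atom 10: F (halogen, monovalent) → 0 H
  atom 11: C, bond orders sum to 3 (valence 4) → 1 H
  atom 12: O, bond orders sum to 1 (valence 2) → 1 H
  atom 13: C, bond orders sum to 2 (valence 4) → 2 H
  atom 14: C, bond orders sum to 3 (valence 4) → 1 H
  atom 15: C, bond orders sum to 4 (valence 4) → 0 H
  atom 16: O, bond orders sum to 2 (valence 2) → 0 H
  atom 17: O, bond orders sum to 2 (valence 2) → 0 H
  atom 18: C, bond orders sum to 1 (valence 4) → 3 H
Total hydrogens: 19.

19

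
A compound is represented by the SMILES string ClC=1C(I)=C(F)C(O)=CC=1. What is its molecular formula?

Walk through each heavy atom and fill implicit hydrogens from standard valence (C 4, N 3, O 2, S 2, halogen 1):
  atom 1: Cl (halogen, monovalent) → 0 H
  atom 2: C, bond orders sum to 4 (valence 4) → 0 H
  atom 3: C, bond orders sum to 4 (valence 4) → 0 H
  atom 4: I (halogen, monovalent) → 0 H
  atom 5: C, bond orders sum to 4 (valence 4) → 0 H
  atom 6: F (halogen, monovalent) → 0 H
  atom 7: C, bond orders sum to 4 (valence 4) → 0 H
  atom 8: O, bond orders sum to 1 (valence 2) → 1 H
  atom 9: C, bond orders sum to 3 (valence 4) → 1 H
  atom 10: C, bond orders sum to 3 (valence 4) → 1 H
Totals → C:6, H:3, Cl:1, F:1, I:1, O:1.
In Hill order: C6H3ClFIO.

C6H3ClFIO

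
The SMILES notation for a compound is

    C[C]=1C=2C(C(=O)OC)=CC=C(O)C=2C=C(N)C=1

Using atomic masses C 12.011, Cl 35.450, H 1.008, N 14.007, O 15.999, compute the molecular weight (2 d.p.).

231.25 g/mol

First, the molecular formula is C13H13NO3 (counting implicit H from valence).
  C: 13 × 12.011 = 156.143
  H: 13 × 1.008 = 13.104
  N: 1 × 14.007 = 14.007
  O: 3 × 15.999 = 47.997
Sum: 13×12.011 + 13×1.008 + 1×14.007 + 3×15.999 = 231.251 → 231.25 g/mol.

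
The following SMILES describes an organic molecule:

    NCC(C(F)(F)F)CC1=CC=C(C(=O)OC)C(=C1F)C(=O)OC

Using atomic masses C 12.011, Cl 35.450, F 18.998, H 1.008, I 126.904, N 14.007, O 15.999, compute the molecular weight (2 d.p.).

First, the molecular formula is C14H15F4NO4 (counting implicit H from valence).
  C: 14 × 12.011 = 168.154
  F: 4 × 18.998 = 75.992
  H: 15 × 1.008 = 15.120
  N: 1 × 14.007 = 14.007
  O: 4 × 15.999 = 63.996
Sum: 14×12.011 + 4×18.998 + 15×1.008 + 1×14.007 + 4×15.999 = 337.269 → 337.27 g/mol.

337.27 g/mol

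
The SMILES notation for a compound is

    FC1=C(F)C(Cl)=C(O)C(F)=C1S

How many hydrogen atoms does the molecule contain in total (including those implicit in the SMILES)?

Walk through each heavy atom and fill implicit hydrogens from standard valence (C 4, N 3, O 2, S 2, halogen 1):
  atom 1: F (halogen, monovalent) → 0 H
  atom 2: C, bond orders sum to 4 (valence 4) → 0 H
  atom 3: C, bond orders sum to 4 (valence 4) → 0 H
  atom 4: F (halogen, monovalent) → 0 H
  atom 5: C, bond orders sum to 4 (valence 4) → 0 H
  atom 6: Cl (halogen, monovalent) → 0 H
  atom 7: C, bond orders sum to 4 (valence 4) → 0 H
  atom 8: O, bond orders sum to 1 (valence 2) → 1 H
  atom 9: C, bond orders sum to 4 (valence 4) → 0 H
  atom 10: F (halogen, monovalent) → 0 H
  atom 11: C, bond orders sum to 4 (valence 4) → 0 H
  atom 12: S, bond orders sum to 1 (valence 2) → 1 H
Total hydrogens: 2.

2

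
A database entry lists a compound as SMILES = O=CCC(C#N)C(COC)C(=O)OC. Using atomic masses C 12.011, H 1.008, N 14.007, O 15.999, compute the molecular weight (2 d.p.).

199.21 g/mol

First, the molecular formula is C9H13NO4 (counting implicit H from valence).
  C: 9 × 12.011 = 108.099
  H: 13 × 1.008 = 13.104
  N: 1 × 14.007 = 14.007
  O: 4 × 15.999 = 63.996
Sum: 9×12.011 + 13×1.008 + 1×14.007 + 4×15.999 = 199.206 → 199.21 g/mol.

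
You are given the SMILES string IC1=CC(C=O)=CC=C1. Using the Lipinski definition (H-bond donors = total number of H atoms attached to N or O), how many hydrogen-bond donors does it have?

0

Donors: find every N or O and count the H atoms it carries.
  atom 6 (O): bond orders sum to 2 → 0 H
Lipinski HBD = 0.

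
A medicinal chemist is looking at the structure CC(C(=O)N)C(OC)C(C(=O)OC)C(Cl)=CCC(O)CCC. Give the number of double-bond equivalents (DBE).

Molecular formula: C15H26ClNO5.
DoU = (2C + 2 + N − H − X) / 2, where X is the halogen count and O/S are ignored.
    = (2·15 + 2 + 1 − 26 − 1) / 2 = 6 / 2 = 3.

3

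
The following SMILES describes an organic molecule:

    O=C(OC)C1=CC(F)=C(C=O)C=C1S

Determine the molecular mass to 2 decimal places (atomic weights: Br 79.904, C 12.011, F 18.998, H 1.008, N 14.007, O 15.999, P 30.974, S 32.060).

214.21 g/mol

First, the molecular formula is C9H7FO3S (counting implicit H from valence).
  C: 9 × 12.011 = 108.099
  F: 1 × 18.998 = 18.998
  H: 7 × 1.008 = 7.056
  O: 3 × 15.999 = 47.997
  S: 1 × 32.060 = 32.060
Sum: 9×12.011 + 1×18.998 + 7×1.008 + 3×15.999 + 1×32.060 = 214.210 → 214.21 g/mol.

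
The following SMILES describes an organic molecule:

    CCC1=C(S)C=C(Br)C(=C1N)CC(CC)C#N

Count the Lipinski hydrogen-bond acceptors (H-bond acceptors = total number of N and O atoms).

2

N atoms: 2; O atoms: 0.
Lipinski HBA = 2 + 0 = 2.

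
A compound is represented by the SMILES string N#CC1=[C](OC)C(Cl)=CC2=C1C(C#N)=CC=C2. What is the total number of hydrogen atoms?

7

Walk through each heavy atom and fill implicit hydrogens from standard valence (C 4, N 3, O 2, S 2, halogen 1):
  atom 1: N, bond orders sum to 3 (valence 3) → 0 H
  atom 2: C, bond orders sum to 4 (valence 4) → 0 H
  atom 3: C, bond orders sum to 4 (valence 4) → 0 H
  atom 4: C with explicit H count 0
  atom 5: O, bond orders sum to 2 (valence 2) → 0 H
  atom 6: C, bond orders sum to 1 (valence 4) → 3 H
  atom 7: C, bond orders sum to 4 (valence 4) → 0 H
  atom 8: Cl (halogen, monovalent) → 0 H
  atom 9: C, bond orders sum to 3 (valence 4) → 1 H
  atom 10: C, bond orders sum to 4 (valence 4) → 0 H
  atom 11: C, bond orders sum to 4 (valence 4) → 0 H
  atom 12: C, bond orders sum to 4 (valence 4) → 0 H
  atom 13: C, bond orders sum to 4 (valence 4) → 0 H
  atom 14: N, bond orders sum to 3 (valence 3) → 0 H
  atom 15: C, bond orders sum to 3 (valence 4) → 1 H
  atom 16: C, bond orders sum to 3 (valence 4) → 1 H
  atom 17: C, bond orders sum to 3 (valence 4) → 1 H
Total hydrogens: 7.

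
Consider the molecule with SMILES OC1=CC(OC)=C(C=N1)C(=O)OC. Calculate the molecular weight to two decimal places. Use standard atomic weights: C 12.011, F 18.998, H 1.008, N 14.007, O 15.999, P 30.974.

183.16 g/mol

First, the molecular formula is C8H9NO4 (counting implicit H from valence).
  C: 8 × 12.011 = 96.088
  H: 9 × 1.008 = 9.072
  N: 1 × 14.007 = 14.007
  O: 4 × 15.999 = 63.996
Sum: 8×12.011 + 9×1.008 + 1×14.007 + 4×15.999 = 183.163 → 183.16 g/mol.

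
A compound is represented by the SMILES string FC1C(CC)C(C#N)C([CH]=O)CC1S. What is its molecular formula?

C10H14FNOS

Walk through each heavy atom and fill implicit hydrogens from standard valence (C 4, N 3, O 2, S 2, halogen 1):
  atom 1: F (halogen, monovalent) → 0 H
  atom 2: C, bond orders sum to 3 (valence 4) → 1 H
  atom 3: C, bond orders sum to 3 (valence 4) → 1 H
  atom 4: C, bond orders sum to 2 (valence 4) → 2 H
  atom 5: C, bond orders sum to 1 (valence 4) → 3 H
  atom 6: C, bond orders sum to 3 (valence 4) → 1 H
  atom 7: C, bond orders sum to 4 (valence 4) → 0 H
  atom 8: N, bond orders sum to 3 (valence 3) → 0 H
  atom 9: C, bond orders sum to 3 (valence 4) → 1 H
  atom 10: C with explicit H count 1
  atom 11: O, bond orders sum to 2 (valence 2) → 0 H
  atom 12: C, bond orders sum to 2 (valence 4) → 2 H
  atom 13: C, bond orders sum to 3 (valence 4) → 1 H
  atom 14: S, bond orders sum to 1 (valence 2) → 1 H
Totals → C:10, H:14, F:1, N:1, O:1, S:1.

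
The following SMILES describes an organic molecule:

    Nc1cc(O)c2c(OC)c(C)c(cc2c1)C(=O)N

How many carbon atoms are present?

Count every carbon token in the SMILES (each C, including those in ring-closure positions and inside branches).
Carbon count: 13.

13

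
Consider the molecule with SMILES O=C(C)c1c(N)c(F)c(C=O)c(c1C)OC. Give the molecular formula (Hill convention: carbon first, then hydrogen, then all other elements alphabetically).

Walk through each heavy atom and fill implicit hydrogens from standard valence (C 4, N 3, O 2, S 2, halogen 1); for lowercase aromatic atoms, an aromatic c carries 1 H when it has two neighbours and 0 H with three, and aromatic n carries 0 H:
  atom 1: O, bond orders sum to 2 (valence 2) → 0 H
  atom 2: C, bond orders sum to 4 (valence 4) → 0 H
  atom 3: C, bond orders sum to 1 (valence 4) → 3 H
  atom 4: aromatic c, 3 neighbours → 0 H
  atom 5: aromatic c, 3 neighbours → 0 H
  atom 6: N, bond orders sum to 1 (valence 3) → 2 H
  atom 7: aromatic c, 3 neighbours → 0 H
  atom 8: F (halogen, monovalent) → 0 H
  atom 9: aromatic c, 3 neighbours → 0 H
  atom 10: C, bond orders sum to 3 (valence 4) → 1 H
  atom 11: O, bond orders sum to 2 (valence 2) → 0 H
  atom 12: aromatic c, 3 neighbours → 0 H
  atom 13: aromatic c, 3 neighbours → 0 H
  atom 14: C, bond orders sum to 1 (valence 4) → 3 H
  atom 15: O, bond orders sum to 2 (valence 2) → 0 H
  atom 16: C, bond orders sum to 1 (valence 4) → 3 H
Totals → C:11, H:12, F:1, N:1, O:3.

C11H12FNO3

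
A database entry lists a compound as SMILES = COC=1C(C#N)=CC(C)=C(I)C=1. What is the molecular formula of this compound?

Walk through each heavy atom and fill implicit hydrogens from standard valence (C 4, N 3, O 2, S 2, halogen 1):
  atom 1: C, bond orders sum to 1 (valence 4) → 3 H
  atom 2: O, bond orders sum to 2 (valence 2) → 0 H
  atom 3: C, bond orders sum to 4 (valence 4) → 0 H
  atom 4: C, bond orders sum to 4 (valence 4) → 0 H
  atom 5: C, bond orders sum to 4 (valence 4) → 0 H
  atom 6: N, bond orders sum to 3 (valence 3) → 0 H
  atom 7: C, bond orders sum to 3 (valence 4) → 1 H
  atom 8: C, bond orders sum to 4 (valence 4) → 0 H
  atom 9: C, bond orders sum to 1 (valence 4) → 3 H
  atom 10: C, bond orders sum to 4 (valence 4) → 0 H
  atom 11: I (halogen, monovalent) → 0 H
  atom 12: C, bond orders sum to 3 (valence 4) → 1 H
Totals → C:9, H:8, I:1, N:1, O:1.

C9H8INO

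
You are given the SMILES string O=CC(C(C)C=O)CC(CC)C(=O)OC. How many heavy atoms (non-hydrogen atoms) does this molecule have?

15

Every atom symbol written in the SMILES (organic subset) is one heavy atom; implicit H are not written.
Heavy atoms by element → C:11, O:4.
Total: 15.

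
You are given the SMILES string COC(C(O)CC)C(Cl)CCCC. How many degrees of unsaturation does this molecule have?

Molecular formula: C10H21ClO2.
DoU = (2C + 2 + N − H − X) / 2, where X is the halogen count and O/S are ignored.
    = (2·10 + 2 + 0 − 21 − 1) / 2 = 0 / 2 = 0.

0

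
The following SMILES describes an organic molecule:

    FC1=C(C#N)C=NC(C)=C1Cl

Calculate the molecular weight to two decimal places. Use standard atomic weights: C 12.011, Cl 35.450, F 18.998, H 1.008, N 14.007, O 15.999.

First, the molecular formula is C7H4ClFN2 (counting implicit H from valence).
  C: 7 × 12.011 = 84.077
  Cl: 1 × 35.450 = 35.450
  F: 1 × 18.998 = 18.998
  H: 4 × 1.008 = 4.032
  N: 2 × 14.007 = 28.014
Sum: 7×12.011 + 1×35.450 + 1×18.998 + 4×1.008 + 2×14.007 = 170.571 → 170.57 g/mol.

170.57 g/mol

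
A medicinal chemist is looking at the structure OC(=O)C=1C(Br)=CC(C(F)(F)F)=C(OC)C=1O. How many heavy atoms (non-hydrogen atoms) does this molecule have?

17

Every atom symbol written in the SMILES (organic subset) is one heavy atom; implicit H are not written.
Heavy atoms by element → Br:1, C:9, F:3, O:4.
Total: 17.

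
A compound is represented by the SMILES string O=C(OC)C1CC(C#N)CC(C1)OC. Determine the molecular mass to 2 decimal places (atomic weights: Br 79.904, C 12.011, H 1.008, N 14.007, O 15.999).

197.23 g/mol

First, the molecular formula is C10H15NO3 (counting implicit H from valence).
  C: 10 × 12.011 = 120.110
  H: 15 × 1.008 = 15.120
  N: 1 × 14.007 = 14.007
  O: 3 × 15.999 = 47.997
Sum: 10×12.011 + 15×1.008 + 1×14.007 + 3×15.999 = 197.234 → 197.23 g/mol.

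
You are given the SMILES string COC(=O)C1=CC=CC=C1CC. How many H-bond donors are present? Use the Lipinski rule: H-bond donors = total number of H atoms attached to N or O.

Donors: find every N or O and count the H atoms it carries.
  atom 2 (O): bond orders sum to 2 → 0 H
  atom 4 (O): bond orders sum to 2 → 0 H
Lipinski HBD = 0.

0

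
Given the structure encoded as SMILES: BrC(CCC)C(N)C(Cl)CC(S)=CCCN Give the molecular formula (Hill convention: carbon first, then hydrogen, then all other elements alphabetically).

Walk through each heavy atom and fill implicit hydrogens from standard valence (C 4, N 3, O 2, S 2, halogen 1):
  atom 1: Br (halogen, monovalent) → 0 H
  atom 2: C, bond orders sum to 3 (valence 4) → 1 H
  atom 3: C, bond orders sum to 2 (valence 4) → 2 H
  atom 4: C, bond orders sum to 2 (valence 4) → 2 H
  atom 5: C, bond orders sum to 1 (valence 4) → 3 H
  atom 6: C, bond orders sum to 3 (valence 4) → 1 H
  atom 7: N, bond orders sum to 1 (valence 3) → 2 H
  atom 8: C, bond orders sum to 3 (valence 4) → 1 H
  atom 9: Cl (halogen, monovalent) → 0 H
  atom 10: C, bond orders sum to 2 (valence 4) → 2 H
  atom 11: C, bond orders sum to 4 (valence 4) → 0 H
  atom 12: S, bond orders sum to 1 (valence 2) → 1 H
  atom 13: C, bond orders sum to 3 (valence 4) → 1 H
  atom 14: C, bond orders sum to 2 (valence 4) → 2 H
  atom 15: C, bond orders sum to 2 (valence 4) → 2 H
  atom 16: N, bond orders sum to 1 (valence 3) → 2 H
Totals → C:11, H:22, Br:1, Cl:1, N:2, S:1.

C11H22BrClN2S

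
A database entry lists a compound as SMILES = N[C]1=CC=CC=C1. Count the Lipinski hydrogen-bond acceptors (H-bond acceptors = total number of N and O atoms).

N atoms: 1; O atoms: 0.
Lipinski HBA = 1 + 0 = 1.

1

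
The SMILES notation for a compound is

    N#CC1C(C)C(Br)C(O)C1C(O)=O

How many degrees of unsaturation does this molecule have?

Degree of unsaturation = (number of rings) + (number of π bonds).
Ring closures in the SMILES: 1.
π bonds: 1 double bond (each 1 DoU), 1 triple bond (each 2 DoU) → 3 DoU from unsaturation.
Total DoU = 1 + 3 = 4.

4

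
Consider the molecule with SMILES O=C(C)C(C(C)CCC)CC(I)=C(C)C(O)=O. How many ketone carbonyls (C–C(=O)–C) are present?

The ketone motif appears at heavy-atom position 2 in the SMILES.
Other groups present: 1 alkene, 1 carboxylic acid.
Ketone count: 1.

1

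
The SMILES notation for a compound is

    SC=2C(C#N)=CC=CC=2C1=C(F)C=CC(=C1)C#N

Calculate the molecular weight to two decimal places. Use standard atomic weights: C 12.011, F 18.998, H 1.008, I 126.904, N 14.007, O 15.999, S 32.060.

254.28 g/mol

First, the molecular formula is C14H7FN2S (counting implicit H from valence).
  C: 14 × 12.011 = 168.154
  F: 1 × 18.998 = 18.998
  H: 7 × 1.008 = 7.056
  N: 2 × 14.007 = 28.014
  S: 1 × 32.060 = 32.060
Sum: 14×12.011 + 1×18.998 + 7×1.008 + 2×14.007 + 1×32.060 = 254.282 → 254.28 g/mol.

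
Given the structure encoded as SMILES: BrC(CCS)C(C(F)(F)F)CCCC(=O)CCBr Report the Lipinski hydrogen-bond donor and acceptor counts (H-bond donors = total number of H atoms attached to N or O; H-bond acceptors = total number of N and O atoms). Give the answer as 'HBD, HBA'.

0, 1

Donors: find every N or O and count the H atoms it carries.
  atom 15 (O): bond orders sum to 2 → 0 H
Lipinski HBD = 0.
Acceptors: N atoms = 0, O atoms = 1 → HBA = 1.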